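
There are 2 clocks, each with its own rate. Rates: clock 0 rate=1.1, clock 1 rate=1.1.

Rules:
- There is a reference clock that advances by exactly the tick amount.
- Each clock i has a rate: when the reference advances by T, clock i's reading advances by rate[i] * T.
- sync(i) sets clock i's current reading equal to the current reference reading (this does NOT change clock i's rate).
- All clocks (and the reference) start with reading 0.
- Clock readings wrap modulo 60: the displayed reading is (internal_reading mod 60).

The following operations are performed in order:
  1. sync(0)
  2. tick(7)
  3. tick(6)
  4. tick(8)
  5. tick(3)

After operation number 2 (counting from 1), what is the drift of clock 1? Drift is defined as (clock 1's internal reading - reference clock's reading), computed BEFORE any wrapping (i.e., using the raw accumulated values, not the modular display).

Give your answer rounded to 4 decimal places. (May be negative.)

After op 1 sync(0): ref=0.0000 raw=[0.0000 0.0000]
After op 2 tick(7): ref=7.0000 raw=[7.7000 7.7000]
Drift of clock 1 after op 2: 7.7000 - 7.0000 = 0.7000

Answer: 0.7000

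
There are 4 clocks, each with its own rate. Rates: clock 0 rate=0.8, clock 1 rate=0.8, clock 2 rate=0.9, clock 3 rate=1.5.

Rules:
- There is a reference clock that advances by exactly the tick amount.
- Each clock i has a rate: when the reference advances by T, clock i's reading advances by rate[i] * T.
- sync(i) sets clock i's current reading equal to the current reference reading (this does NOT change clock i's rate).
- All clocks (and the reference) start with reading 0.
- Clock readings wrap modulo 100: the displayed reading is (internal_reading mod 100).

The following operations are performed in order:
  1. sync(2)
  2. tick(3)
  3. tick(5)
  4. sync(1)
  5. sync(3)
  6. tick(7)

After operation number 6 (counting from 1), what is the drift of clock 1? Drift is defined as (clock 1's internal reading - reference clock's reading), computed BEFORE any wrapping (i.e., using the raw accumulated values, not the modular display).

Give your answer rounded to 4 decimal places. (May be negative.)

After op 1 sync(2): ref=0.0000 raw=[0.0000 0.0000 0.0000 0.0000]
After op 2 tick(3): ref=3.0000 raw=[2.4000 2.4000 2.7000 4.5000]
After op 3 tick(5): ref=8.0000 raw=[6.4000 6.4000 7.2000 12.0000]
After op 4 sync(1): ref=8.0000 raw=[6.4000 8.0000 7.2000 12.0000]
After op 5 sync(3): ref=8.0000 raw=[6.4000 8.0000 7.2000 8.0000]
After op 6 tick(7): ref=15.0000 raw=[12.0000 13.6000 13.5000 18.5000]
Drift of clock 1 after op 6: 13.6000 - 15.0000 = -1.4000

Answer: -1.4000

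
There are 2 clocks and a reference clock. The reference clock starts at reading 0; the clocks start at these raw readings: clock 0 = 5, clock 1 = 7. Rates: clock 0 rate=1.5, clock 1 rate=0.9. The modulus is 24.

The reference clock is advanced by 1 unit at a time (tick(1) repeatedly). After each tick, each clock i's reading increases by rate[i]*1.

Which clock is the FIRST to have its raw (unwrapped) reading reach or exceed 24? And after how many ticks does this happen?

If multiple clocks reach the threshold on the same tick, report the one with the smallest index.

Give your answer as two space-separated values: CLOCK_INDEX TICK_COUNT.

Answer: 0 13

Derivation:
clock 0: start=5, rate=1.5, needs 24-5 = 19; ticks = ceil(19/1.5) = ceil(12.6667) = 13; reading at tick 13 = 5 + 1.5*13 = 24.5000
clock 1: start=7, rate=0.9, needs 24-7 = 17; ticks = ceil(17/0.9) = ceil(18.8889) = 19; reading at tick 19 = 7 + 0.9*19 = 24.1000
Minimum tick count = 13; winners = [0]; smallest index = 0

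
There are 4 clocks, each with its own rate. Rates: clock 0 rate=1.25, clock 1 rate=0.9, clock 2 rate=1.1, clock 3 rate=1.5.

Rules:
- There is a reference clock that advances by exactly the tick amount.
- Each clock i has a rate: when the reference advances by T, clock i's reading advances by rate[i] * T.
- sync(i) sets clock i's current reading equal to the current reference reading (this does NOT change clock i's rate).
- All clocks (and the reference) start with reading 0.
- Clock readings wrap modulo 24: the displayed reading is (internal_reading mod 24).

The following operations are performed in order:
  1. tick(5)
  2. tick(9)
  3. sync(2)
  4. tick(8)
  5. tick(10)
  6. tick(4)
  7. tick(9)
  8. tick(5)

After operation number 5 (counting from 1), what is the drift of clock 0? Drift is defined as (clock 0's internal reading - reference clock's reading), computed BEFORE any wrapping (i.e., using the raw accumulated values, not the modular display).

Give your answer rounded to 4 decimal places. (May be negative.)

After op 1 tick(5): ref=5.0000 raw=[6.2500 4.5000 5.5000 7.5000]
After op 2 tick(9): ref=14.0000 raw=[17.5000 12.6000 15.4000 21.0000]
After op 3 sync(2): ref=14.0000 raw=[17.5000 12.6000 14.0000 21.0000]
After op 4 tick(8): ref=22.0000 raw=[27.5000 19.8000 22.8000 33.0000]
After op 5 tick(10): ref=32.0000 raw=[40.0000 28.8000 33.8000 48.0000]
Drift of clock 0 after op 5: 40.0000 - 32.0000 = 8.0000

Answer: 8.0000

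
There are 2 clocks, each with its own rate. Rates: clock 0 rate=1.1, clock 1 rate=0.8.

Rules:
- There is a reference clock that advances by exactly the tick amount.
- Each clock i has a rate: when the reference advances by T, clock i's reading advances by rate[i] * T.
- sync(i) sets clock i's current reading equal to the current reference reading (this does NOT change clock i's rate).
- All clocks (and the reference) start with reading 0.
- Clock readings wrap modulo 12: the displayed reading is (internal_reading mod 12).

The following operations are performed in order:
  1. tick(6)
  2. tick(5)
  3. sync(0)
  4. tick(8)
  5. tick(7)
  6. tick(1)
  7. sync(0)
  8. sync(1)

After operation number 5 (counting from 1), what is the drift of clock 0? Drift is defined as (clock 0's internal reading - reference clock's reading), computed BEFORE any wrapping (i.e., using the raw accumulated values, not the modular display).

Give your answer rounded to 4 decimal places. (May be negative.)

After op 1 tick(6): ref=6.0000 raw=[6.6000 4.8000]
After op 2 tick(5): ref=11.0000 raw=[12.1000 8.8000]
After op 3 sync(0): ref=11.0000 raw=[11.0000 8.8000]
After op 4 tick(8): ref=19.0000 raw=[19.8000 15.2000]
After op 5 tick(7): ref=26.0000 raw=[27.5000 20.8000]
Drift of clock 0 after op 5: 27.5000 - 26.0000 = 1.5000

Answer: 1.5000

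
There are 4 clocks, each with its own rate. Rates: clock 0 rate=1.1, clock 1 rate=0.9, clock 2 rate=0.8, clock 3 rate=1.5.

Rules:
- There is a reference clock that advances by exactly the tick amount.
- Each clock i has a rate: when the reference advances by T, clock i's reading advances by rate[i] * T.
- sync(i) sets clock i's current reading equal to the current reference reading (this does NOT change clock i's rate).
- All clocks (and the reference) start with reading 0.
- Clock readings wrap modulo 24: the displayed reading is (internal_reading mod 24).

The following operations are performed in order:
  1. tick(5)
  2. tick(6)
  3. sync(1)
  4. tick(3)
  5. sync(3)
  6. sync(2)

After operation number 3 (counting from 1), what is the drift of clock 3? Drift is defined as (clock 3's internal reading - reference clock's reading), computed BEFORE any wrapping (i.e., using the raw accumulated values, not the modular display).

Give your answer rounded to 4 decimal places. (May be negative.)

After op 1 tick(5): ref=5.0000 raw=[5.5000 4.5000 4.0000 7.5000]
After op 2 tick(6): ref=11.0000 raw=[12.1000 9.9000 8.8000 16.5000]
After op 3 sync(1): ref=11.0000 raw=[12.1000 11.0000 8.8000 16.5000]
Drift of clock 3 after op 3: 16.5000 - 11.0000 = 5.5000

Answer: 5.5000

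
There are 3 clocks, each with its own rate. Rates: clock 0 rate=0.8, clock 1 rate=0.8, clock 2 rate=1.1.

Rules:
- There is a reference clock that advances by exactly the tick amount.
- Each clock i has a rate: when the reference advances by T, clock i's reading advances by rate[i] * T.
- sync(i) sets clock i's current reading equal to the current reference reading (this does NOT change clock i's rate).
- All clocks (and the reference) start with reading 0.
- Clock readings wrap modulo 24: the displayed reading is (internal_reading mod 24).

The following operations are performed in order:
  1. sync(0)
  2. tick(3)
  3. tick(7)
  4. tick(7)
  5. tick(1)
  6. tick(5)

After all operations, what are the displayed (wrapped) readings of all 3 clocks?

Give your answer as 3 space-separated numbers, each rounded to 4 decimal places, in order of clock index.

Answer: 18.4000 18.4000 1.3000

Derivation:
After op 1 sync(0): ref=0.0000 raw=[0.0000 0.0000 0.0000]
After op 2 tick(3): ref=3.0000 raw=[2.4000 2.4000 3.3000]
After op 3 tick(7): ref=10.0000 raw=[8.0000 8.0000 11.0000]
After op 4 tick(7): ref=17.0000 raw=[13.6000 13.6000 18.7000]
After op 5 tick(1): ref=18.0000 raw=[14.4000 14.4000 19.8000]
After op 6 tick(5): ref=23.0000 raw=[18.4000 18.4000 25.3000]
Wrap final raw readings (mod 24): 18.4000 mod 24 = 18.4000; 18.4000 mod 24 = 18.4000; 25.3000 mod 24 = 1.3000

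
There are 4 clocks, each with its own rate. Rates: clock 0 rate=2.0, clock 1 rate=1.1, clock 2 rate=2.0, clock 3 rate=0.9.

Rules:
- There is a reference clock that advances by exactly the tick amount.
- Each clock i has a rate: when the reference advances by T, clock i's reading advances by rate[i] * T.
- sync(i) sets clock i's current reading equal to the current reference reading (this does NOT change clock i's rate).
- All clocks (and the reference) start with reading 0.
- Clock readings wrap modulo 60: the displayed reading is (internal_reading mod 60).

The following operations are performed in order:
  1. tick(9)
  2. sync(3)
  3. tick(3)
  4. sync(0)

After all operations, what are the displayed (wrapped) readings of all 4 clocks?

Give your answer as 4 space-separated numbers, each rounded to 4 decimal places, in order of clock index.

After op 1 tick(9): ref=9.0000 raw=[18.0000 9.9000 18.0000 8.1000]
After op 2 sync(3): ref=9.0000 raw=[18.0000 9.9000 18.0000 9.0000]
After op 3 tick(3): ref=12.0000 raw=[24.0000 13.2000 24.0000 11.7000]
After op 4 sync(0): ref=12.0000 raw=[12.0000 13.2000 24.0000 11.7000]
Wrap final raw readings (mod 60): 12.0000 mod 60 = 12.0000; 13.2000 mod 60 = 13.2000; 24.0000 mod 60 = 24.0000; 11.7000 mod 60 = 11.7000

Answer: 12.0000 13.2000 24.0000 11.7000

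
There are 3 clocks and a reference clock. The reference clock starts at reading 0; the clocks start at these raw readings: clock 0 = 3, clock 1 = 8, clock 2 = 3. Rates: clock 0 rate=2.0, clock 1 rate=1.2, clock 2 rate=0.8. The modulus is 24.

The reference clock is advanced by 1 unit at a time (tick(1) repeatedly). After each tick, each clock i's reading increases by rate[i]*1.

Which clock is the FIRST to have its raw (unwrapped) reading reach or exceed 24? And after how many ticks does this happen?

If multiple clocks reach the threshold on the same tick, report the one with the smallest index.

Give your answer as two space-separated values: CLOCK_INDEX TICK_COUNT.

clock 0: start=3, rate=2.0, needs 24-3 = 21; ticks = ceil(21/2.0) = ceil(10.5000) = 11; reading at tick 11 = 3 + 2.0*11 = 25.0000
clock 1: start=8, rate=1.2, needs 24-8 = 16; ticks = ceil(16/1.2) = ceil(13.3333) = 14; reading at tick 14 = 8 + 1.2*14 = 24.8000
clock 2: start=3, rate=0.8, needs 24-3 = 21; ticks = ceil(21/0.8) = ceil(26.2500) = 27; reading at tick 27 = 3 + 0.8*27 = 24.6000
Minimum tick count = 11; winners = [0]; smallest index = 0

Answer: 0 11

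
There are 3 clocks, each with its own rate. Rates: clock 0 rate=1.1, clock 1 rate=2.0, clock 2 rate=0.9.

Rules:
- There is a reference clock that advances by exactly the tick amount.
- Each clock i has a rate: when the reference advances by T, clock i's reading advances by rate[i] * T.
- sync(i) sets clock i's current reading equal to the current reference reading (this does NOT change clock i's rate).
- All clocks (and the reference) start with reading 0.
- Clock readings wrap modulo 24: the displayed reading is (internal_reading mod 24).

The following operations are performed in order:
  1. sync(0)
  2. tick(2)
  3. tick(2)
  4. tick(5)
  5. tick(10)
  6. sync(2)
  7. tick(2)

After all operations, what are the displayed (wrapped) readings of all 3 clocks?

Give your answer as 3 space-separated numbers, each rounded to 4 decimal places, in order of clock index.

Answer: 23.1000 18.0000 20.8000

Derivation:
After op 1 sync(0): ref=0.0000 raw=[0.0000 0.0000 0.0000]
After op 2 tick(2): ref=2.0000 raw=[2.2000 4.0000 1.8000]
After op 3 tick(2): ref=4.0000 raw=[4.4000 8.0000 3.6000]
After op 4 tick(5): ref=9.0000 raw=[9.9000 18.0000 8.1000]
After op 5 tick(10): ref=19.0000 raw=[20.9000 38.0000 17.1000]
After op 6 sync(2): ref=19.0000 raw=[20.9000 38.0000 19.0000]
After op 7 tick(2): ref=21.0000 raw=[23.1000 42.0000 20.8000]
Wrap final raw readings (mod 24): 23.1000 mod 24 = 23.1000; 42.0000 mod 24 = 18.0000; 20.8000 mod 24 = 20.8000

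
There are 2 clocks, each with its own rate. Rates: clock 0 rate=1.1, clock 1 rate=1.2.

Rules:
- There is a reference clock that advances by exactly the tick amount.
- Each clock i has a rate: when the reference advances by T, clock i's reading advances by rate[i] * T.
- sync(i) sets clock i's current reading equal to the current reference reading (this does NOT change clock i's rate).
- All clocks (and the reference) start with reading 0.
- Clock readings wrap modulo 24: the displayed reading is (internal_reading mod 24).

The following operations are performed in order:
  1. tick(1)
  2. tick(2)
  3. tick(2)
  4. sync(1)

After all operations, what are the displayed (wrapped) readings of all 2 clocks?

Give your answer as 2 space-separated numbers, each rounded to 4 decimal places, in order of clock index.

Answer: 5.5000 5.0000

Derivation:
After op 1 tick(1): ref=1.0000 raw=[1.1000 1.2000]
After op 2 tick(2): ref=3.0000 raw=[3.3000 3.6000]
After op 3 tick(2): ref=5.0000 raw=[5.5000 6.0000]
After op 4 sync(1): ref=5.0000 raw=[5.5000 5.0000]
Wrap final raw readings (mod 24): 5.5000 mod 24 = 5.5000; 5.0000 mod 24 = 5.0000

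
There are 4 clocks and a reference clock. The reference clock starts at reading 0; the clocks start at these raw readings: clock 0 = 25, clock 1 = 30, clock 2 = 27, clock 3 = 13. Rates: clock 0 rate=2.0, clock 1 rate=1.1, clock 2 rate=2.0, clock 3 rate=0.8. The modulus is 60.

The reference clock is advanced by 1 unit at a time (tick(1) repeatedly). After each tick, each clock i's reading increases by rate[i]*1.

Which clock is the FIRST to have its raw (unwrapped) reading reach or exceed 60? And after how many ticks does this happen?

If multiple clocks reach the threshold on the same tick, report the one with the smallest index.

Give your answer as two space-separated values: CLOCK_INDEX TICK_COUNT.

clock 0: start=25, rate=2.0, needs 60-25 = 35; ticks = ceil(35/2.0) = ceil(17.5000) = 18; reading at tick 18 = 25 + 2.0*18 = 61.0000
clock 1: start=30, rate=1.1, needs 60-30 = 30; ticks = ceil(30/1.1) = ceil(27.2727) = 28; reading at tick 28 = 30 + 1.1*28 = 60.8000
clock 2: start=27, rate=2.0, needs 60-27 = 33; ticks = ceil(33/2.0) = ceil(16.5000) = 17; reading at tick 17 = 27 + 2.0*17 = 61.0000
clock 3: start=13, rate=0.8, needs 60-13 = 47; ticks = ceil(47/0.8) = ceil(58.7500) = 59; reading at tick 59 = 13 + 0.8*59 = 60.2000
Minimum tick count = 17; winners = [2]; smallest index = 2

Answer: 2 17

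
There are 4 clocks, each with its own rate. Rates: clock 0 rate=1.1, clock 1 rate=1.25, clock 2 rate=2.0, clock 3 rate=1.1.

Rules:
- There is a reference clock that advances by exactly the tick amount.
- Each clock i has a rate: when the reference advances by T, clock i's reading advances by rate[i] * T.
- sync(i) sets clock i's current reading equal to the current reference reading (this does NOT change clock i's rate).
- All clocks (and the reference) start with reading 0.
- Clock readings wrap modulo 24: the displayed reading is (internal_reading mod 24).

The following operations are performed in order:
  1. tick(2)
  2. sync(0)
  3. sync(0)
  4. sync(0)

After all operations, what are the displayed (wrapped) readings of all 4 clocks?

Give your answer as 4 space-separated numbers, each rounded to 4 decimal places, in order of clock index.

After op 1 tick(2): ref=2.0000 raw=[2.2000 2.5000 4.0000 2.2000]
After op 2 sync(0): ref=2.0000 raw=[2.0000 2.5000 4.0000 2.2000]
After op 3 sync(0): ref=2.0000 raw=[2.0000 2.5000 4.0000 2.2000]
After op 4 sync(0): ref=2.0000 raw=[2.0000 2.5000 4.0000 2.2000]
Wrap final raw readings (mod 24): 2.0000 mod 24 = 2.0000; 2.5000 mod 24 = 2.5000; 4.0000 mod 24 = 4.0000; 2.2000 mod 24 = 2.2000

Answer: 2.0000 2.5000 4.0000 2.2000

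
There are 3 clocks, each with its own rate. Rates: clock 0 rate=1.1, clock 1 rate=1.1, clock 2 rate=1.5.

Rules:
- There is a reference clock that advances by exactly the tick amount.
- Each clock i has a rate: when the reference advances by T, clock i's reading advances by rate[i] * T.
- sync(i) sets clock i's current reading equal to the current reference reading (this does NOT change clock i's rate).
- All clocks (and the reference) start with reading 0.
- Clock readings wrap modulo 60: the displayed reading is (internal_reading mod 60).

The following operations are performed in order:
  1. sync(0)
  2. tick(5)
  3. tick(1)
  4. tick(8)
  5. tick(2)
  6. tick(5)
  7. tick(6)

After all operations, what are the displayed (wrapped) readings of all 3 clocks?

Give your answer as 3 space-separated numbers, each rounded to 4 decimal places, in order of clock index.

Answer: 29.7000 29.7000 40.5000

Derivation:
After op 1 sync(0): ref=0.0000 raw=[0.0000 0.0000 0.0000]
After op 2 tick(5): ref=5.0000 raw=[5.5000 5.5000 7.5000]
After op 3 tick(1): ref=6.0000 raw=[6.6000 6.6000 9.0000]
After op 4 tick(8): ref=14.0000 raw=[15.4000 15.4000 21.0000]
After op 5 tick(2): ref=16.0000 raw=[17.6000 17.6000 24.0000]
After op 6 tick(5): ref=21.0000 raw=[23.1000 23.1000 31.5000]
After op 7 tick(6): ref=27.0000 raw=[29.7000 29.7000 40.5000]
Wrap final raw readings (mod 60): 29.7000 mod 60 = 29.7000; 29.7000 mod 60 = 29.7000; 40.5000 mod 60 = 40.5000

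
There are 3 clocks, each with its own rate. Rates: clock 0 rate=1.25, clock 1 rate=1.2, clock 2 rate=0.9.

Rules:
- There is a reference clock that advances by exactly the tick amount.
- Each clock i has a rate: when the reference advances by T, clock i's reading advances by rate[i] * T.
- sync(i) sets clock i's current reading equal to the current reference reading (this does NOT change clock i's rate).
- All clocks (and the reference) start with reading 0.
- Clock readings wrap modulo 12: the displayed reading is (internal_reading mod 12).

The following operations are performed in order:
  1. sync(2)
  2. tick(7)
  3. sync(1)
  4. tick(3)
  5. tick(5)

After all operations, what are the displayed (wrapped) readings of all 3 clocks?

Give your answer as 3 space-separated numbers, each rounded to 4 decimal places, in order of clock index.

Answer: 6.7500 4.6000 1.5000

Derivation:
After op 1 sync(2): ref=0.0000 raw=[0.0000 0.0000 0.0000]
After op 2 tick(7): ref=7.0000 raw=[8.7500 8.4000 6.3000]
After op 3 sync(1): ref=7.0000 raw=[8.7500 7.0000 6.3000]
After op 4 tick(3): ref=10.0000 raw=[12.5000 10.6000 9.0000]
After op 5 tick(5): ref=15.0000 raw=[18.7500 16.6000 13.5000]
Wrap final raw readings (mod 12): 18.7500 mod 12 = 6.7500; 16.6000 mod 12 = 4.6000; 13.5000 mod 12 = 1.5000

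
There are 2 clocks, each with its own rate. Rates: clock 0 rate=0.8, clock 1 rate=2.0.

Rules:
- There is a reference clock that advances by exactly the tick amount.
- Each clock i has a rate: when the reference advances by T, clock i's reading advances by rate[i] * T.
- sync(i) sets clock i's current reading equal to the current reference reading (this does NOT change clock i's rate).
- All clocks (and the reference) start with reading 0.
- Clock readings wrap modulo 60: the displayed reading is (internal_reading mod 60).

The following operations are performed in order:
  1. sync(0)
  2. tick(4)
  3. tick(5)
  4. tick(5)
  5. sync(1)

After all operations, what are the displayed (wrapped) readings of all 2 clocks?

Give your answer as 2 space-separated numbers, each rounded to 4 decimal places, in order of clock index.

After op 1 sync(0): ref=0.0000 raw=[0.0000 0.0000]
After op 2 tick(4): ref=4.0000 raw=[3.2000 8.0000]
After op 3 tick(5): ref=9.0000 raw=[7.2000 18.0000]
After op 4 tick(5): ref=14.0000 raw=[11.2000 28.0000]
After op 5 sync(1): ref=14.0000 raw=[11.2000 14.0000]
Wrap final raw readings (mod 60): 11.2000 mod 60 = 11.2000; 14.0000 mod 60 = 14.0000

Answer: 11.2000 14.0000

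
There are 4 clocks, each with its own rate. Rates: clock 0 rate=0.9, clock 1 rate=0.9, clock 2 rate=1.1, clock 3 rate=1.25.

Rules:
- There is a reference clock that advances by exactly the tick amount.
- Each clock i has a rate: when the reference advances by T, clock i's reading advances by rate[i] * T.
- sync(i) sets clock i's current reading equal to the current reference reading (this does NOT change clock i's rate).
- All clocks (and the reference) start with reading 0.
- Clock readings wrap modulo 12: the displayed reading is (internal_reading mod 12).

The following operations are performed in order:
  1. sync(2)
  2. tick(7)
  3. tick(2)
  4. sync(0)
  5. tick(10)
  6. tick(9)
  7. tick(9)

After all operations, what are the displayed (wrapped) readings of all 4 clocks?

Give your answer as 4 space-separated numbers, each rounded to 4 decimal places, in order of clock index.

Answer: 10.2000 9.3000 4.7000 10.2500

Derivation:
After op 1 sync(2): ref=0.0000 raw=[0.0000 0.0000 0.0000 0.0000]
After op 2 tick(7): ref=7.0000 raw=[6.3000 6.3000 7.7000 8.7500]
After op 3 tick(2): ref=9.0000 raw=[8.1000 8.1000 9.9000 11.2500]
After op 4 sync(0): ref=9.0000 raw=[9.0000 8.1000 9.9000 11.2500]
After op 5 tick(10): ref=19.0000 raw=[18.0000 17.1000 20.9000 23.7500]
After op 6 tick(9): ref=28.0000 raw=[26.1000 25.2000 30.8000 35.0000]
After op 7 tick(9): ref=37.0000 raw=[34.2000 33.3000 40.7000 46.2500]
Wrap final raw readings (mod 12): 34.2000 mod 12 = 10.2000; 33.3000 mod 12 = 9.3000; 40.7000 mod 12 = 4.7000; 46.2500 mod 12 = 10.2500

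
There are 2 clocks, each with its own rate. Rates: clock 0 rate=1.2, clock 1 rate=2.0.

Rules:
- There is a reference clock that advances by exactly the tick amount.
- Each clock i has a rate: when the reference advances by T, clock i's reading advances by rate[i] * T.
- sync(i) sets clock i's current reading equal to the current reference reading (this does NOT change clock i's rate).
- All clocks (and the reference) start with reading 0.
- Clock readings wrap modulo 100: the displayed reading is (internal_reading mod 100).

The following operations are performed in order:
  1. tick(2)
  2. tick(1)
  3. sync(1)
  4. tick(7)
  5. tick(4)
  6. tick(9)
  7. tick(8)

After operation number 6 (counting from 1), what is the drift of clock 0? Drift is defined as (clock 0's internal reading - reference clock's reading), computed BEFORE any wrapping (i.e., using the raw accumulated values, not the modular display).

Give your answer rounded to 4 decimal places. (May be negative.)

After op 1 tick(2): ref=2.0000 raw=[2.4000 4.0000]
After op 2 tick(1): ref=3.0000 raw=[3.6000 6.0000]
After op 3 sync(1): ref=3.0000 raw=[3.6000 3.0000]
After op 4 tick(7): ref=10.0000 raw=[12.0000 17.0000]
After op 5 tick(4): ref=14.0000 raw=[16.8000 25.0000]
After op 6 tick(9): ref=23.0000 raw=[27.6000 43.0000]
Drift of clock 0 after op 6: 27.6000 - 23.0000 = 4.6000

Answer: 4.6000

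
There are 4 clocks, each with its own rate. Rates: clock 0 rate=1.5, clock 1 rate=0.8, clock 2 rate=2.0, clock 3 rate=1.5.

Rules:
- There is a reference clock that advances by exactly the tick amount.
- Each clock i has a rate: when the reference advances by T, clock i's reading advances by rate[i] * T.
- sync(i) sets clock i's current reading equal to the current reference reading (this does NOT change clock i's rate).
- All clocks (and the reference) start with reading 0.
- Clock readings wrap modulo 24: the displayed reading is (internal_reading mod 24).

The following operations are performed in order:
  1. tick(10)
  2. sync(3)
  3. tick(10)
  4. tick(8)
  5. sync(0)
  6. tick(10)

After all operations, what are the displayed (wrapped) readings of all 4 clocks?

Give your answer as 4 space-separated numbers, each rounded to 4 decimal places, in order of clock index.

Answer: 19.0000 6.4000 4.0000 4.0000

Derivation:
After op 1 tick(10): ref=10.0000 raw=[15.0000 8.0000 20.0000 15.0000]
After op 2 sync(3): ref=10.0000 raw=[15.0000 8.0000 20.0000 10.0000]
After op 3 tick(10): ref=20.0000 raw=[30.0000 16.0000 40.0000 25.0000]
After op 4 tick(8): ref=28.0000 raw=[42.0000 22.4000 56.0000 37.0000]
After op 5 sync(0): ref=28.0000 raw=[28.0000 22.4000 56.0000 37.0000]
After op 6 tick(10): ref=38.0000 raw=[43.0000 30.4000 76.0000 52.0000]
Wrap final raw readings (mod 24): 43.0000 mod 24 = 19.0000; 30.4000 mod 24 = 6.4000; 76.0000 mod 24 = 4.0000; 52.0000 mod 24 = 4.0000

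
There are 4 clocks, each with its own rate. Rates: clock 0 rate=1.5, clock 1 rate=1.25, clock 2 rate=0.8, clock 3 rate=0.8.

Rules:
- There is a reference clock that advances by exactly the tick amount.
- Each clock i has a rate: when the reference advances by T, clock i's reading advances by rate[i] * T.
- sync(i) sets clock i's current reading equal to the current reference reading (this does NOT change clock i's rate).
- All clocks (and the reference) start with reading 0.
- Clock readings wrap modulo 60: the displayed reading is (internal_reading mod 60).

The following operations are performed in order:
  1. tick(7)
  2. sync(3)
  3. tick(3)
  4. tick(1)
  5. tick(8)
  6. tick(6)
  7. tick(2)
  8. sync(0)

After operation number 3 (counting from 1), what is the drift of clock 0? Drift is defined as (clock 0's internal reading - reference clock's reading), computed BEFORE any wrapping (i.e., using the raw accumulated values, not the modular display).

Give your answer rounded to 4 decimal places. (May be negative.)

Answer: 5.0000

Derivation:
After op 1 tick(7): ref=7.0000 raw=[10.5000 8.7500 5.6000 5.6000]
After op 2 sync(3): ref=7.0000 raw=[10.5000 8.7500 5.6000 7.0000]
After op 3 tick(3): ref=10.0000 raw=[15.0000 12.5000 8.0000 9.4000]
Drift of clock 0 after op 3: 15.0000 - 10.0000 = 5.0000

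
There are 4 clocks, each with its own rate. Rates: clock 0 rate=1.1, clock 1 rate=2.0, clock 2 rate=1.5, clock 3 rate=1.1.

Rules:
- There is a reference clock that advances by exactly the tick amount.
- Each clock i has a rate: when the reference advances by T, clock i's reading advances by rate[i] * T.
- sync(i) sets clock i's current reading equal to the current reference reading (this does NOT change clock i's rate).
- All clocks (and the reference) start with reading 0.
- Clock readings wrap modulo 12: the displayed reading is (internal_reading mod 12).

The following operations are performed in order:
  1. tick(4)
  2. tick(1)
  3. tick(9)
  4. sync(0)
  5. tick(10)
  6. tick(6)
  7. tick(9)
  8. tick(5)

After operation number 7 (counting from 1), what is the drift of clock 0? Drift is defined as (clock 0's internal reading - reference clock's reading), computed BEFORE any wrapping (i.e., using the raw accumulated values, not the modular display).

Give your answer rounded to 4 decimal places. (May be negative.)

Answer: 2.5000

Derivation:
After op 1 tick(4): ref=4.0000 raw=[4.4000 8.0000 6.0000 4.4000]
After op 2 tick(1): ref=5.0000 raw=[5.5000 10.0000 7.5000 5.5000]
After op 3 tick(9): ref=14.0000 raw=[15.4000 28.0000 21.0000 15.4000]
After op 4 sync(0): ref=14.0000 raw=[14.0000 28.0000 21.0000 15.4000]
After op 5 tick(10): ref=24.0000 raw=[25.0000 48.0000 36.0000 26.4000]
After op 6 tick(6): ref=30.0000 raw=[31.6000 60.0000 45.0000 33.0000]
After op 7 tick(9): ref=39.0000 raw=[41.5000 78.0000 58.5000 42.9000]
Drift of clock 0 after op 7: 41.5000 - 39.0000 = 2.5000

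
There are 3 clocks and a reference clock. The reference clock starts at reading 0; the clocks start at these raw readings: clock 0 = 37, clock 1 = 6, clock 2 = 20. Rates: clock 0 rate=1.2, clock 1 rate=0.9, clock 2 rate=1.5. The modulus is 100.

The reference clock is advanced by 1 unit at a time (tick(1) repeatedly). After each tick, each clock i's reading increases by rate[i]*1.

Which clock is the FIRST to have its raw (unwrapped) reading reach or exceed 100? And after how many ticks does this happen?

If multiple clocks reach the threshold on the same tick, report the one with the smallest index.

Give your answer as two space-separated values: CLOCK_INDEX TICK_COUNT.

Answer: 0 53

Derivation:
clock 0: start=37, rate=1.2, needs 100-37 = 63; ticks = ceil(63/1.2) = ceil(52.5000) = 53; reading at tick 53 = 37 + 1.2*53 = 100.6000
clock 1: start=6, rate=0.9, needs 100-6 = 94; ticks = ceil(94/0.9) = ceil(104.4444) = 105; reading at tick 105 = 6 + 0.9*105 = 100.5000
clock 2: start=20, rate=1.5, needs 100-20 = 80; ticks = ceil(80/1.5) = ceil(53.3333) = 54; reading at tick 54 = 20 + 1.5*54 = 101.0000
Minimum tick count = 53; winners = [0]; smallest index = 0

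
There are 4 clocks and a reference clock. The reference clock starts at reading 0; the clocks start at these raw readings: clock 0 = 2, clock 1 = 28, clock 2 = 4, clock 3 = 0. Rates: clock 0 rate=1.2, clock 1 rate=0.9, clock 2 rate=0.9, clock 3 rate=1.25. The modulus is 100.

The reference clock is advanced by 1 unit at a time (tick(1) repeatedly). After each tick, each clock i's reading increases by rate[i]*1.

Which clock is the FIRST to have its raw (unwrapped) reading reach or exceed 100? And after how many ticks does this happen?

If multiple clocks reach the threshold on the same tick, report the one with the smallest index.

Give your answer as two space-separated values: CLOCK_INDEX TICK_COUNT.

Answer: 1 80

Derivation:
clock 0: start=2, rate=1.2, needs 100-2 = 98; ticks = ceil(98/1.2) = ceil(81.6667) = 82; reading at tick 82 = 2 + 1.2*82 = 100.4000
clock 1: start=28, rate=0.9, needs 100-28 = 72; ticks = ceil(72/0.9) = ceil(80.0000) = 80; reading at tick 80 = 28 + 0.9*80 = 100.0000
clock 2: start=4, rate=0.9, needs 100-4 = 96; ticks = ceil(96/0.9) = ceil(106.6667) = 107; reading at tick 107 = 4 + 0.9*107 = 100.3000
clock 3: start=0, rate=1.25, needs 100-0 = 100; ticks = ceil(100/1.25) = ceil(80.0000) = 80; reading at tick 80 = 0 + 1.25*80 = 100.0000
Minimum tick count = 80; winners = [1, 3]; smallest index = 1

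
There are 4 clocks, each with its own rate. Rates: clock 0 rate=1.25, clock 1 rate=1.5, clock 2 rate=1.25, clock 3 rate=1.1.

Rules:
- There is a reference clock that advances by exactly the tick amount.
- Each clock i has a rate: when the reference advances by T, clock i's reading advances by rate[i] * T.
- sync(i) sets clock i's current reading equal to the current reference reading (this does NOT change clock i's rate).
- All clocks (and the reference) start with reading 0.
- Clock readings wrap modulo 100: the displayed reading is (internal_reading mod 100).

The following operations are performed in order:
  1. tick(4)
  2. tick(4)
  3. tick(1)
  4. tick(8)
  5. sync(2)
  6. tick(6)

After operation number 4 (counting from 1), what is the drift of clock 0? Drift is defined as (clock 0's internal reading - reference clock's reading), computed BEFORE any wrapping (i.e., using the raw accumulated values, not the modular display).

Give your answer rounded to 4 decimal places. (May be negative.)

Answer: 4.2500

Derivation:
After op 1 tick(4): ref=4.0000 raw=[5.0000 6.0000 5.0000 4.4000]
After op 2 tick(4): ref=8.0000 raw=[10.0000 12.0000 10.0000 8.8000]
After op 3 tick(1): ref=9.0000 raw=[11.2500 13.5000 11.2500 9.9000]
After op 4 tick(8): ref=17.0000 raw=[21.2500 25.5000 21.2500 18.7000]
Drift of clock 0 after op 4: 21.2500 - 17.0000 = 4.2500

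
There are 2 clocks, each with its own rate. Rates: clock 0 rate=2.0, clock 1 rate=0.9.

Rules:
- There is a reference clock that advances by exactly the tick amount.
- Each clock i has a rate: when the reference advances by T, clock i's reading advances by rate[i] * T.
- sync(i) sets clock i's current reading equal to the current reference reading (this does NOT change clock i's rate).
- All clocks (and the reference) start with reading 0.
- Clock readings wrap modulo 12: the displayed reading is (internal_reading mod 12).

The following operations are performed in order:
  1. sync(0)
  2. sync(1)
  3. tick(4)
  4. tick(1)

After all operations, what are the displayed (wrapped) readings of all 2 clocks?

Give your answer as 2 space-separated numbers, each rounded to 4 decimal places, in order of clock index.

Answer: 10.0000 4.5000

Derivation:
After op 1 sync(0): ref=0.0000 raw=[0.0000 0.0000]
After op 2 sync(1): ref=0.0000 raw=[0.0000 0.0000]
After op 3 tick(4): ref=4.0000 raw=[8.0000 3.6000]
After op 4 tick(1): ref=5.0000 raw=[10.0000 4.5000]
Wrap final raw readings (mod 12): 10.0000 mod 12 = 10.0000; 4.5000 mod 12 = 4.5000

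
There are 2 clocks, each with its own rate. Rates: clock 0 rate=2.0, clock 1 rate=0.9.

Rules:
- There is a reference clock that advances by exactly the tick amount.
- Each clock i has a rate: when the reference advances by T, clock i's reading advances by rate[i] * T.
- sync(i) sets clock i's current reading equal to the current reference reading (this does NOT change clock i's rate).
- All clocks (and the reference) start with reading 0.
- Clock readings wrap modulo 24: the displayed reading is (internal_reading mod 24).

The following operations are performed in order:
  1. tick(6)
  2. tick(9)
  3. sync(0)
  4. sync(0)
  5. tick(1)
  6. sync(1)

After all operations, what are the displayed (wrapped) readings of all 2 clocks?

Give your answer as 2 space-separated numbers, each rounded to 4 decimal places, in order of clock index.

After op 1 tick(6): ref=6.0000 raw=[12.0000 5.4000]
After op 2 tick(9): ref=15.0000 raw=[30.0000 13.5000]
After op 3 sync(0): ref=15.0000 raw=[15.0000 13.5000]
After op 4 sync(0): ref=15.0000 raw=[15.0000 13.5000]
After op 5 tick(1): ref=16.0000 raw=[17.0000 14.4000]
After op 6 sync(1): ref=16.0000 raw=[17.0000 16.0000]
Wrap final raw readings (mod 24): 17.0000 mod 24 = 17.0000; 16.0000 mod 24 = 16.0000

Answer: 17.0000 16.0000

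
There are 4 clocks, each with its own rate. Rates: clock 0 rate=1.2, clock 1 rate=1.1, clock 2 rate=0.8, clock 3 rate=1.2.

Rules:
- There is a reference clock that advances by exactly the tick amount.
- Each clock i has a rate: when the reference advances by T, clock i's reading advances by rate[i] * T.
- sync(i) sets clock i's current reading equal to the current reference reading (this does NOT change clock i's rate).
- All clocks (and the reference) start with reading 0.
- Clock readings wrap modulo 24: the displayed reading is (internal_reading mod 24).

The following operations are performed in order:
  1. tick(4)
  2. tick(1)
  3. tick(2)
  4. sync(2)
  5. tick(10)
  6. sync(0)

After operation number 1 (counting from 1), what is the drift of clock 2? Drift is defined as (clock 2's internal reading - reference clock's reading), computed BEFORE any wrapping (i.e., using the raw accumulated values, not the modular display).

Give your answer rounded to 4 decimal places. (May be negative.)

After op 1 tick(4): ref=4.0000 raw=[4.8000 4.4000 3.2000 4.8000]
Drift of clock 2 after op 1: 3.2000 - 4.0000 = -0.8000

Answer: -0.8000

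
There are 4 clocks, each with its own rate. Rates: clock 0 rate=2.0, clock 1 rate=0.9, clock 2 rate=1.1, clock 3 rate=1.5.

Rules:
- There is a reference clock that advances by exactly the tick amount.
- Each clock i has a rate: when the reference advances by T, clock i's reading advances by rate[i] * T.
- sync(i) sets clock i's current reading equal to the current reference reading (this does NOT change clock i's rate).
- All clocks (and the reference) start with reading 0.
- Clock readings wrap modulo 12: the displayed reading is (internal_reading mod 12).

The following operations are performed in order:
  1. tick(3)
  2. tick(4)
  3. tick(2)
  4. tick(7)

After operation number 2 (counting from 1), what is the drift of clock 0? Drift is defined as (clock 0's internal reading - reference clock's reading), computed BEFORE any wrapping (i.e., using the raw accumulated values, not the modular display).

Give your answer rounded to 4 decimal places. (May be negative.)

Answer: 7.0000

Derivation:
After op 1 tick(3): ref=3.0000 raw=[6.0000 2.7000 3.3000 4.5000]
After op 2 tick(4): ref=7.0000 raw=[14.0000 6.3000 7.7000 10.5000]
Drift of clock 0 after op 2: 14.0000 - 7.0000 = 7.0000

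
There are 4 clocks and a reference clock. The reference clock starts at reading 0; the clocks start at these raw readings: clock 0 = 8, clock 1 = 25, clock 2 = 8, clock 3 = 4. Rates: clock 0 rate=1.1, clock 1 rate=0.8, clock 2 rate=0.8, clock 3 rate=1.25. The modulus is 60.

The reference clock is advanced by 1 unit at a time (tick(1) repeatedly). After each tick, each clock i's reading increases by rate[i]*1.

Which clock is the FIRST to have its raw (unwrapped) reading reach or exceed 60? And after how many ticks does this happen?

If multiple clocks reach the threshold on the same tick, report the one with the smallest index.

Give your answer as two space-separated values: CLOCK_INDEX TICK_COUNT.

Answer: 1 44

Derivation:
clock 0: start=8, rate=1.1, needs 60-8 = 52; ticks = ceil(52/1.1) = ceil(47.2727) = 48; reading at tick 48 = 8 + 1.1*48 = 60.8000
clock 1: start=25, rate=0.8, needs 60-25 = 35; ticks = ceil(35/0.8) = ceil(43.7500) = 44; reading at tick 44 = 25 + 0.8*44 = 60.2000
clock 2: start=8, rate=0.8, needs 60-8 = 52; ticks = ceil(52/0.8) = ceil(65.0000) = 65; reading at tick 65 = 8 + 0.8*65 = 60.0000
clock 3: start=4, rate=1.25, needs 60-4 = 56; ticks = ceil(56/1.25) = ceil(44.8000) = 45; reading at tick 45 = 4 + 1.25*45 = 60.2500
Minimum tick count = 44; winners = [1]; smallest index = 1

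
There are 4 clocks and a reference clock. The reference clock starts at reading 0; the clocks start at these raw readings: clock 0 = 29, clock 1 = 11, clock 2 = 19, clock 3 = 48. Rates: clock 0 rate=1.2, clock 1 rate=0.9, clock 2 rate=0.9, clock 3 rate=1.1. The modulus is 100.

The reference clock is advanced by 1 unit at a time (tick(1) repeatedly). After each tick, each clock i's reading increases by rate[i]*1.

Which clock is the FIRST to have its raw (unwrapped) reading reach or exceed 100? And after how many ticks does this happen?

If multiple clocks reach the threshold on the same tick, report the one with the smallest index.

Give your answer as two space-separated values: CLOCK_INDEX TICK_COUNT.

clock 0: start=29, rate=1.2, needs 100-29 = 71; ticks = ceil(71/1.2) = ceil(59.1667) = 60; reading at tick 60 = 29 + 1.2*60 = 101.0000
clock 1: start=11, rate=0.9, needs 100-11 = 89; ticks = ceil(89/0.9) = ceil(98.8889) = 99; reading at tick 99 = 11 + 0.9*99 = 100.1000
clock 2: start=19, rate=0.9, needs 100-19 = 81; ticks = ceil(81/0.9) = ceil(90.0000) = 90; reading at tick 90 = 19 + 0.9*90 = 100.0000
clock 3: start=48, rate=1.1, needs 100-48 = 52; ticks = ceil(52/1.1) = ceil(47.2727) = 48; reading at tick 48 = 48 + 1.1*48 = 100.8000
Minimum tick count = 48; winners = [3]; smallest index = 3

Answer: 3 48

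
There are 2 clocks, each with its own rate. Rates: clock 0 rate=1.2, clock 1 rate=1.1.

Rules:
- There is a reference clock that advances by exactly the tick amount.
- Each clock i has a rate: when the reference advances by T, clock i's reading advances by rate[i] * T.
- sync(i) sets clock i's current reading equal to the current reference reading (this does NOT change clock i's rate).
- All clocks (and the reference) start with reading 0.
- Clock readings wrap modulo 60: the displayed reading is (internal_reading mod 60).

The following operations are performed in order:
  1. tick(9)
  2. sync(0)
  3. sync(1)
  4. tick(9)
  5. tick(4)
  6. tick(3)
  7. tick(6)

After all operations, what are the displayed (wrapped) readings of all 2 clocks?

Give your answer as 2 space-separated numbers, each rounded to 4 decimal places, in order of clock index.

Answer: 35.4000 33.2000

Derivation:
After op 1 tick(9): ref=9.0000 raw=[10.8000 9.9000]
After op 2 sync(0): ref=9.0000 raw=[9.0000 9.9000]
After op 3 sync(1): ref=9.0000 raw=[9.0000 9.0000]
After op 4 tick(9): ref=18.0000 raw=[19.8000 18.9000]
After op 5 tick(4): ref=22.0000 raw=[24.6000 23.3000]
After op 6 tick(3): ref=25.0000 raw=[28.2000 26.6000]
After op 7 tick(6): ref=31.0000 raw=[35.4000 33.2000]
Wrap final raw readings (mod 60): 35.4000 mod 60 = 35.4000; 33.2000 mod 60 = 33.2000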